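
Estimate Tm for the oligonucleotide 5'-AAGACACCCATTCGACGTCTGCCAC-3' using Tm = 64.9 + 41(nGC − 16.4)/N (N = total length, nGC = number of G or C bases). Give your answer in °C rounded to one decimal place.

61.0°C

Base counts: A=7, T=4, G=4, C=10; G+C = 14, N = 25.
Tm = 64.9 + 41·(14 − 16.4)/25 = 64.9 + -98.40/25 = 61.0°C.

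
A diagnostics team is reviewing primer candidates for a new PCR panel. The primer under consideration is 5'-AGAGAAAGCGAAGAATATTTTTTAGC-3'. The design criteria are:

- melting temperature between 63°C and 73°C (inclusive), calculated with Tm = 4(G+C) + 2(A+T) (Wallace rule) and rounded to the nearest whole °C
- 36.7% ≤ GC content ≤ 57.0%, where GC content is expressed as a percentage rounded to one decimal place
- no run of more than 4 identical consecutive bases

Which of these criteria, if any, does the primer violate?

Base counts: A=11, T=7, G=6, C=2 (length 26).
Tm: Tm = 2·18 + 4·8 = 68°C ✓
GC content: GC 8/26 = 30.8%, outside 36.7–57.0% ✗
homopolymer run: longest run = 6, exceeds 4 ✗

Fails: GC content, homopolymer run.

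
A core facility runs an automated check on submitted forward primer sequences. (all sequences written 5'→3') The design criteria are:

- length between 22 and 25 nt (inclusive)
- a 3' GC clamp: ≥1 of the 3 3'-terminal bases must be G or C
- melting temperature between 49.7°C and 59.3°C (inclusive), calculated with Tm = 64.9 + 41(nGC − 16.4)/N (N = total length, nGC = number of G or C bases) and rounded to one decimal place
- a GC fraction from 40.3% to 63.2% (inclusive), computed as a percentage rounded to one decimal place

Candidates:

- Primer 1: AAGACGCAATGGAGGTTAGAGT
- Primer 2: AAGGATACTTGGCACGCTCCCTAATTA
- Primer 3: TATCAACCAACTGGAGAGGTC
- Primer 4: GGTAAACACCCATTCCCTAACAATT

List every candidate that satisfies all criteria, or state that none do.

Primer 1 (22 nt, A=8 T=4 G=8 C=2): length 22 ✓; 3' end AGT has 1 G/C ✓; Tm = 64.9 + 41·(10 − 16.4)/22 = 53.0°C ✓; GC 10/22 = 45.5% ✓ — passes.
Primer 2 (27 nt, A=8 T=7 G=5 C=7): length 27, outside 22–25 ✗; 3' end TTA has 0 G/C, need ≥1 ✗; Tm = 64.9 + 41·(12 − 16.4)/27 = 58.2°C ✓; GC 12/27 = 44.4% ✓ — fails.
Primer 3 (21 nt, A=7 T=4 G=5 C=5): length 21, outside 22–25 ✗; 3' end GTC has 2 G/C ✓; Tm = 64.9 + 41·(10 − 16.4)/21 = 52.4°C ✓; GC 10/21 = 47.6% ✓ — fails.
Primer 4 (25 nt, A=9 T=6 G=2 C=8): length 25 ✓; 3' end ATT has 0 G/C, need ≥1 ✗; Tm = 64.9 + 41·(10 − 16.4)/25 = 54.4°C ✓; GC 10/25 = 40.0%, outside 40.3–63.2% ✗ — fails.

Primer 1 only.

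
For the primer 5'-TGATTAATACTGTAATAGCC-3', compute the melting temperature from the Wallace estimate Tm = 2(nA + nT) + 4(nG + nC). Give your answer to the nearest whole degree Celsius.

52°C

Base counts: A=7, T=7, G=3, C=3 (length 20).
Tm = 2·(7+7) + 4·(3+3) = 2·14 + 4·6 = 28 + 24 = 52°C.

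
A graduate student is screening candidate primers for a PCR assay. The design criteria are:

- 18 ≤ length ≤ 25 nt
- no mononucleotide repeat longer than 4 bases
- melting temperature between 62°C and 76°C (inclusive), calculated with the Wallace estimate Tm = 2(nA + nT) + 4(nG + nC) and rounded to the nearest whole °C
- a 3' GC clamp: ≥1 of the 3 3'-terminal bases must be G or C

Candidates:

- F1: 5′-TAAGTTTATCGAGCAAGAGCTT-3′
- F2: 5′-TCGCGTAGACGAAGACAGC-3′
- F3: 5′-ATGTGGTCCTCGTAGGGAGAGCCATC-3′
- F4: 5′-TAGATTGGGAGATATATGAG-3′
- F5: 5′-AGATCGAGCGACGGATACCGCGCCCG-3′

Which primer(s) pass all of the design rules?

None of the candidates satisfy all criteria.

F1 (22 nt, A=7 T=7 G=5 C=3): length 22 ✓; longest run = 3 ✓; Tm = 2·14 + 4·8 = 60°C, outside 62–76°C ✗; 3' end CTT has 1 G/C ✓ — fails.
F2 (19 nt, A=6 T=2 G=6 C=5): length 19 ✓; longest run = 2 ✓; Tm = 2·8 + 4·11 = 60°C, outside 62–76°C ✗; 3' end AGC has 2 G/C ✓ — fails.
F3 (26 nt, A=5 T=6 G=9 C=6): length 26, outside 18–25 ✗; longest run = 3 ✓; Tm = 2·11 + 4·15 = 82°C, outside 62–76°C ✗; 3' end ATC has 1 G/C ✓ — fails.
F4 (20 nt, A=7 T=6 G=7 C=0): length 20 ✓; longest run = 3 ✓; Tm = 2·13 + 4·7 = 54°C, outside 62–76°C ✗; 3' end GAG has 2 G/C ✓ — fails.
F5 (26 nt, A=6 T=2 G=9 C=9): length 26, outside 18–25 ✗; longest run = 3 ✓; Tm = 2·8 + 4·18 = 88°C, outside 62–76°C ✗; 3' end CCG has 3 G/C ✓ — fails.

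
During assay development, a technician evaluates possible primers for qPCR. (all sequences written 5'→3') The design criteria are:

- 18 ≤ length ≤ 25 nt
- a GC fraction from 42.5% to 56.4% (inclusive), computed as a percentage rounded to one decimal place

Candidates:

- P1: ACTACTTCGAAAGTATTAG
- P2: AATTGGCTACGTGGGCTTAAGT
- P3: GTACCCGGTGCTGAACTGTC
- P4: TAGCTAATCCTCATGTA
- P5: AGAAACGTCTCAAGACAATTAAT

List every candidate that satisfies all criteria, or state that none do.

P2 only.

P1 (19 nt, A=7 T=6 G=3 C=3): length 19 ✓; GC 6/19 = 31.6%, outside 42.5–56.4% ✗ — fails.
P2 (22 nt, A=5 T=7 G=7 C=3): length 22 ✓; GC 10/22 = 45.5% ✓ — passes.
P3 (20 nt, A=3 T=5 G=6 C=6): length 20 ✓; GC 12/20 = 60.0%, outside 42.5–56.4% ✗ — fails.
P4 (17 nt, A=5 T=6 G=2 C=4): length 17, outside 18–25 ✗; GC 6/17 = 35.3%, outside 42.5–56.4% ✗ — fails.
P5 (23 nt, A=11 T=5 G=3 C=4): length 23 ✓; GC 7/23 = 30.4%, outside 42.5–56.4% ✗ — fails.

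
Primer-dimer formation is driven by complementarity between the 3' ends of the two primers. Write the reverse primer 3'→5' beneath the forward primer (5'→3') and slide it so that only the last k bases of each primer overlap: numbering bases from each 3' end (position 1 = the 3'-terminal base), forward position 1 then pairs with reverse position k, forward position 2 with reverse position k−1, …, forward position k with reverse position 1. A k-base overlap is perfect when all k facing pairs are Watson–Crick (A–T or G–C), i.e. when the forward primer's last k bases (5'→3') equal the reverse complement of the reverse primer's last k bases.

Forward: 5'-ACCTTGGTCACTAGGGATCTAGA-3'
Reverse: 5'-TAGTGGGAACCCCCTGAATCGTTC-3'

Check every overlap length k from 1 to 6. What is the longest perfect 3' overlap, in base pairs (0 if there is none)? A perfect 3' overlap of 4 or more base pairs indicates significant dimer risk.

Longest perfect overlap: 2 complementary base pairs; below the dimer-risk threshold (threshold 4).

Last 6 bases (5'→3') — forward …TCTAGA, reverse …TCGTTC.
Reverse complement of the reverse primer's last 6 bases: GAACGA; its first k bases are the reverse complement of the reverse primer's last k bases, so a perfect k-base overlap needs the forward primer's last k bases to equal them.
Comparing (forward last k vs required): k=1: A vs G ✗; k=2: GA vs GA ✓; k=3: AGA vs GAA ✗; k=4: TAGA vs GAAC ✗; k=5: CTAGA vs GAACG ✗; k=6: TCTAGA vs GAACGA ✗.
Only k = 2 is perfect, so the longest perfect 3' overlap is 2.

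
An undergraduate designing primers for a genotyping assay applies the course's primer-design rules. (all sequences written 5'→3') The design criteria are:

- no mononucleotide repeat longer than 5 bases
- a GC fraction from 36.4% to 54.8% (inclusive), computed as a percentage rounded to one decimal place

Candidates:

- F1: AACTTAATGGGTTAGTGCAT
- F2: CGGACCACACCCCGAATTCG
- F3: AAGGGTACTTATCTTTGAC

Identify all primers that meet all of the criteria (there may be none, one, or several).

F3 only.

F1 (20 nt, A=6 T=7 G=5 C=2): longest run = 3 ✓; GC 7/20 = 35.0%, outside 36.4–54.8% ✗ — fails.
F2 (20 nt, A=5 T=2 G=4 C=9): longest run = 4 ✓; GC 13/20 = 65.0%, outside 36.4–54.8% ✗ — fails.
F3 (19 nt, A=5 T=7 G=4 C=3): longest run = 3 ✓; GC 7/19 = 36.8% ✓ — passes.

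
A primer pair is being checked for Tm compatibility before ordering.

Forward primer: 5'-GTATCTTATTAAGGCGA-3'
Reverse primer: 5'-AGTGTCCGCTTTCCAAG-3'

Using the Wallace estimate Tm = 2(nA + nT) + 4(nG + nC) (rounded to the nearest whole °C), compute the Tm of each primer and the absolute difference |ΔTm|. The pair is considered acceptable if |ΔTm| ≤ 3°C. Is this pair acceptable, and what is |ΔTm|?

|ΔTm| = 6°C; the pair is not acceptable.

Forward: A=5 T=6 G=4 C=2 → Tm = 2·11 + 4·6 = 46°C.
Reverse: A=3 T=5 G=4 C=5 → Tm = 2·8 + 4·9 = 52°C.
|ΔTm| = |46 − 52| = 6°C, > 3°C.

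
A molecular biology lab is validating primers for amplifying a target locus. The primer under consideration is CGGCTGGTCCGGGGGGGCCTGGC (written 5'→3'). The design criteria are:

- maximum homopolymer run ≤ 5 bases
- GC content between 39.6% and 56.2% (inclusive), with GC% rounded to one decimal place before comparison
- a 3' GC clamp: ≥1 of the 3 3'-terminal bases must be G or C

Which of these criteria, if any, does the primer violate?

Fails: homopolymer run, GC content.

Base counts: A=0, T=3, G=13, C=7 (length 23).
homopolymer run: longest run = 7, exceeds 5 ✗
GC content: GC 20/23 = 87.0%, outside 39.6–56.2% ✗
GC clamp: 3' end GGC has 3 G/C ✓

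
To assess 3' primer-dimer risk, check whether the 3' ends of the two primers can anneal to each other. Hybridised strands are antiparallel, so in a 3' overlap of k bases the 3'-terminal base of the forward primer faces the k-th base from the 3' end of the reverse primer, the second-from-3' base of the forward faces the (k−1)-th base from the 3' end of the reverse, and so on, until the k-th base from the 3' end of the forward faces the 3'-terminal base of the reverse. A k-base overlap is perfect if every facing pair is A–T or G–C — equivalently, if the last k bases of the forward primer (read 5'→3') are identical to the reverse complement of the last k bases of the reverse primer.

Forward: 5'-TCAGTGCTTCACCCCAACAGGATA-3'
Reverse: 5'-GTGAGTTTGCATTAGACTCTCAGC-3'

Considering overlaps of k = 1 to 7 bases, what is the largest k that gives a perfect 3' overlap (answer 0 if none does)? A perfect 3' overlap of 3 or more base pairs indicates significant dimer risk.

Last 7 bases (5'→3') — forward …CAGGATA, reverse …TCTCAGC.
Reverse complement of the reverse primer's last 7 bases: GCTGAGA; its first k bases are the reverse complement of the reverse primer's last k bases, so a perfect k-base overlap needs the forward primer's last k bases to equal them.
Comparing (forward last k vs required): k=1: A vs G ✗; k=2: TA vs GC ✗; k=3: ATA vs GCT ✗; k=4: GATA vs GCTG ✗; k=5: GGATA vs GCTGA ✗; k=6: AGGATA vs GCTGAG ✗; k=7: CAGGATA vs GCTGAGA ✗.
No overlap length from 1 to 7 is perfect, so the longest perfect 3' overlap is 0.

Longest perfect overlap: 0 complementary base pairs; below the dimer-risk threshold (threshold 3).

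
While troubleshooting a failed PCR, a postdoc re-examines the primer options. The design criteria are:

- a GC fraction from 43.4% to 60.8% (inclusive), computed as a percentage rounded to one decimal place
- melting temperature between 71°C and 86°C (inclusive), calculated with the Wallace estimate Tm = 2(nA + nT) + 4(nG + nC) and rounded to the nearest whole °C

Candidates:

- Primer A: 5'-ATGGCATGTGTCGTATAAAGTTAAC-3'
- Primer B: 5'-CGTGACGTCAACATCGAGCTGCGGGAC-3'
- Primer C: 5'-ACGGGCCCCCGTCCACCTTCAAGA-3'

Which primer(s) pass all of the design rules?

Primer A (25 nt, A=8 T=8 G=6 C=3): GC 9/25 = 36.0%, outside 43.4–60.8% ✗; Tm = 2·16 + 4·9 = 68°C, outside 71–86°C ✗ — fails.
Primer B (27 nt, A=6 T=4 G=9 C=8): GC 17/27 = 63.0%, outside 43.4–60.8% ✗; Tm = 2·10 + 4·17 = 88°C, outside 71–86°C ✗ — fails.
Primer C (24 nt, A=5 T=3 G=5 C=11): GC 16/24 = 66.7%, outside 43.4–60.8% ✗; Tm = 2·8 + 4·16 = 80°C ✓ — fails.

None of the candidates satisfy all criteria.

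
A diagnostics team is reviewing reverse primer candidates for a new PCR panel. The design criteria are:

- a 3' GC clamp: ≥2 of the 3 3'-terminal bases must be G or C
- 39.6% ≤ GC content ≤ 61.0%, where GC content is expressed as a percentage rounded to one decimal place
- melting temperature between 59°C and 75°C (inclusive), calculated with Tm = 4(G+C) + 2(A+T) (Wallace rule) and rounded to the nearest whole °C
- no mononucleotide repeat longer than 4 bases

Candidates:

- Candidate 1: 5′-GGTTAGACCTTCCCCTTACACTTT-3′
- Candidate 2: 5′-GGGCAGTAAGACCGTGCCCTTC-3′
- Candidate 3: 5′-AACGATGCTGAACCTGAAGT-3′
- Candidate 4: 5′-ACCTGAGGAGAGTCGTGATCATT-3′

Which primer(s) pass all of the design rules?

None of the candidates satisfy all criteria.

Candidate 1 (24 nt, A=4 T=9 G=3 C=8): 3' end TTT has 0 G/C, need ≥2 ✗; GC 11/24 = 45.8% ✓; Tm = 2·13 + 4·11 = 70°C ✓; longest run = 4 ✓ — fails.
Candidate 2 (22 nt, A=4 T=4 G=7 C=7): 3' end TTC has 1 G/C, need ≥2 ✗; GC 14/22 = 63.6%, outside 39.6–61.0% ✗; Tm = 2·8 + 4·14 = 72°C ✓; longest run = 3 ✓ — fails.
Candidate 3 (20 nt, A=7 T=4 G=5 C=4): 3' end AGT has 1 G/C, need ≥2 ✗; GC 9/20 = 45.0% ✓; Tm = 2·11 + 4·9 = 58°C, outside 59–75°C ✗; longest run = 2 ✓ — fails.
Candidate 4 (23 nt, A=6 T=6 G=7 C=4): 3' end ATT has 0 G/C, need ≥2 ✗; GC 11/23 = 47.8% ✓; Tm = 2·12 + 4·11 = 68°C ✓; longest run = 2 ✓ — fails.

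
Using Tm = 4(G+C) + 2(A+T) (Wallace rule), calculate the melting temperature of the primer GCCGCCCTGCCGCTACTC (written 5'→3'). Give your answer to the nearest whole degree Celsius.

64°C

Base counts: A=1, T=3, G=4, C=10 (length 18).
Tm = 2·(1+3) + 4·(4+10) = 2·4 + 4·14 = 8 + 56 = 64°C.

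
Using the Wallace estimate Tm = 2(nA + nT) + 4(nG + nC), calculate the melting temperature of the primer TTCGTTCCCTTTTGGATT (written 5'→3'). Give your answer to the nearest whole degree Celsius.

50°C

Base counts: A=1, T=10, G=3, C=4 (length 18).
Tm = 2·(1+10) + 4·(3+4) = 2·11 + 4·7 = 22 + 28 = 50°C.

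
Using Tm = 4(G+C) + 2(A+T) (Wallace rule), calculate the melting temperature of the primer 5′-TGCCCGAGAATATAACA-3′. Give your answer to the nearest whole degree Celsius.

Base counts: A=7, T=3, G=3, C=4 (length 17).
Tm = 2·(7+3) + 4·(3+4) = 2·10 + 4·7 = 20 + 28 = 48°C.

48°C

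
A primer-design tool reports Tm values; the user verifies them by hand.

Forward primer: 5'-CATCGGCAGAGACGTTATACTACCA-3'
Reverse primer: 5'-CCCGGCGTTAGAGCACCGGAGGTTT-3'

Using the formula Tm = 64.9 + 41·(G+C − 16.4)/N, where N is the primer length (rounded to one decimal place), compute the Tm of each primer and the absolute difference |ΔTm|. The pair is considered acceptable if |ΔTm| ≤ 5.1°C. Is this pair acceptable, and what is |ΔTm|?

|ΔTm| = 6.5°C; the pair is not acceptable.

Forward: G+C = 12, N = 25 → Tm = 64.9 + 41·(12 − 16.4)/25 = 57.7°C.
Reverse: G+C = 16, N = 25 → Tm = 64.9 + 41·(16 − 16.4)/25 = 64.2°C.
|ΔTm| = |57.7 − 64.2| = 6.5°C, > 5.1°C.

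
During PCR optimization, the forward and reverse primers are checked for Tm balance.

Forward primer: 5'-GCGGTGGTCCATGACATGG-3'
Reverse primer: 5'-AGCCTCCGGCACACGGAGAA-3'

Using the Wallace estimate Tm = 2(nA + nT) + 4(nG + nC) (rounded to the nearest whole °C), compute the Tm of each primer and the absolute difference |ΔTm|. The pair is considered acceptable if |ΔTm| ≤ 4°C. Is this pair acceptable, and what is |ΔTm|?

|ΔTm| = 4°C; the pair is acceptable.

Forward: A=3 T=4 G=8 C=4 → Tm = 2·7 + 4·12 = 62°C.
Reverse: A=6 T=1 G=6 C=7 → Tm = 2·7 + 4·13 = 66°C.
|ΔTm| = |62 − 66| = 4°C, ≤ 4°C.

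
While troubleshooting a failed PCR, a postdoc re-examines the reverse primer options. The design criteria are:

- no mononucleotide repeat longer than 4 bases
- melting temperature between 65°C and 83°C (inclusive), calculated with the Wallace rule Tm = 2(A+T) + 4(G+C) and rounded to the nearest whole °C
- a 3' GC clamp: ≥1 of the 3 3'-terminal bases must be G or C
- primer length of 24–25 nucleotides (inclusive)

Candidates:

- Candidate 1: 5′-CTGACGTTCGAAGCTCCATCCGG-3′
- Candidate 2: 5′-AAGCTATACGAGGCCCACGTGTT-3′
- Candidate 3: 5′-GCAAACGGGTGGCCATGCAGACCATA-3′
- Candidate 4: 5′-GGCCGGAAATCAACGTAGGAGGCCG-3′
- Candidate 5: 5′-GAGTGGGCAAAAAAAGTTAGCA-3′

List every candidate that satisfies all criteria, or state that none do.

Candidate 4 only.

Candidate 1 (23 nt, A=4 T=5 G=6 C=8): longest run = 2 ✓; Tm = 2·9 + 4·14 = 74°C ✓; 3' end CGG has 3 G/C ✓; length 23, outside 24–25 ✗ — fails.
Candidate 2 (23 nt, A=6 T=5 G=6 C=6): longest run = 3 ✓; Tm = 2·11 + 4·12 = 70°C ✓; 3' end GTT has 1 G/C ✓; length 23, outside 24–25 ✗ — fails.
Candidate 3 (26 nt, A=8 T=3 G=8 C=7): longest run = 3 ✓; Tm = 2·11 + 4·15 = 82°C ✓; 3' end ATA has 0 G/C, need ≥1 ✗; length 26, outside 24–25 ✗ — fails.
Candidate 4 (25 nt, A=7 T=2 G=10 C=6): longest run = 3 ✓; Tm = 2·9 + 4·16 = 82°C ✓; 3' end CCG has 3 G/C ✓; length 25 ✓ — passes.
Candidate 5 (22 nt, A=10 T=3 G=7 C=2): longest run = 7, exceeds 4 ✗; Tm = 2·13 + 4·9 = 62°C, outside 65–83°C ✗; 3' end GCA has 2 G/C ✓; length 22, outside 24–25 ✗ — fails.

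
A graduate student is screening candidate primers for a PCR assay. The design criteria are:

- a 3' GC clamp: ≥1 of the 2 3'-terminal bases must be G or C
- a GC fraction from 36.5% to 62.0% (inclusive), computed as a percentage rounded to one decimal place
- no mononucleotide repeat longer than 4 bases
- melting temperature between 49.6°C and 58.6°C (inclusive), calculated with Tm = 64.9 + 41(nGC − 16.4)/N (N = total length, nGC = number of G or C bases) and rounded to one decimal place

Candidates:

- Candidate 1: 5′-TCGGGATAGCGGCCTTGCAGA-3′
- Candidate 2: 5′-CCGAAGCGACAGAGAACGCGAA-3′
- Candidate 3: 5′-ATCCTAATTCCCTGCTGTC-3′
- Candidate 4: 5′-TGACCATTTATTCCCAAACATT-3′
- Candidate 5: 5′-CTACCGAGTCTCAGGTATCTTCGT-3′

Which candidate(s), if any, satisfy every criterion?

Candidate 1 and Candidate 5.

Candidate 1 (21 nt, A=4 T=4 G=8 C=5): 3' end GA has 1 G/C ✓; GC 13/21 = 61.9% ✓; longest run = 3 ✓; Tm = 64.9 + 41·(13 − 16.4)/21 = 58.3°C ✓ — passes.
Candidate 2 (22 nt, A=9 T=0 G=7 C=6): 3' end AA has 0 G/C, need ≥1 ✗; GC 13/22 = 59.1% ✓; longest run = 2 ✓; Tm = 64.9 + 41·(13 − 16.4)/22 = 58.6°C ✓ — fails.
Candidate 3 (19 nt, A=3 T=7 G=2 C=7): 3' end TC has 1 G/C ✓; GC 9/19 = 47.4% ✓; longest run = 3 ✓; Tm = 64.9 + 41·(9 − 16.4)/19 = 48.9°C, outside 49.6–58.6°C ✗ — fails.
Candidate 4 (22 nt, A=7 T=8 G=1 C=6): 3' end TT has 0 G/C, need ≥1 ✗; GC 7/22 = 31.8%, outside 36.5–62.0% ✗; longest run = 3 ✓; Tm = 64.9 + 41·(7 − 16.4)/22 = 47.4°C, outside 49.6–58.6°C ✗ — fails.
Candidate 5 (24 nt, A=4 T=8 G=5 C=7): 3' end GT has 1 G/C ✓; GC 12/24 = 50.0% ✓; longest run = 2 ✓; Tm = 64.9 + 41·(12 − 16.4)/24 = 57.4°C ✓ — passes.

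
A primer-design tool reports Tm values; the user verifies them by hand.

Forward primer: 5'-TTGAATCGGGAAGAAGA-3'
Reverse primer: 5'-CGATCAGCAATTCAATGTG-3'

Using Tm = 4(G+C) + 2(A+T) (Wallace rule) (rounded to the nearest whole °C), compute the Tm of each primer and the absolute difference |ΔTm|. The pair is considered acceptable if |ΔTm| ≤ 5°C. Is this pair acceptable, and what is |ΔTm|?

|ΔTm| = 6°C; the pair is not acceptable.

Forward: A=7 T=3 G=6 C=1 → Tm = 2·10 + 4·7 = 48°C.
Reverse: A=6 T=5 G=4 C=4 → Tm = 2·11 + 4·8 = 54°C.
|ΔTm| = |48 − 54| = 6°C, > 5°C.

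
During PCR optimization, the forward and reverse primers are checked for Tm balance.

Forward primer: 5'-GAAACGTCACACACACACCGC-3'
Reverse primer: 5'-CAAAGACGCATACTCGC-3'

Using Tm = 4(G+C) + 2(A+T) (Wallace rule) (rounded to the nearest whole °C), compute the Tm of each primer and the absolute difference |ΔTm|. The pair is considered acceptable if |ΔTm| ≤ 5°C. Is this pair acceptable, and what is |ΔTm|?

|ΔTm| = 14°C; the pair is not acceptable.

Forward: A=8 T=1 G=3 C=9 → Tm = 2·9 + 4·12 = 66°C.
Reverse: A=6 T=2 G=3 C=6 → Tm = 2·8 + 4·9 = 52°C.
|ΔTm| = |66 − 52| = 14°C, > 5°C.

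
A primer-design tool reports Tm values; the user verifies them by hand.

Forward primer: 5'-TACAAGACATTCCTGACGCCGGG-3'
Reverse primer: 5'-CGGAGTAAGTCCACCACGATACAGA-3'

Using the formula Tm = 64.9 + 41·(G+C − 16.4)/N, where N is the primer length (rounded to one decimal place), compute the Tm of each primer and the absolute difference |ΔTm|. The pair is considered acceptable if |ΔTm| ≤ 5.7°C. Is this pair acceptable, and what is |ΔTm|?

Forward: G+C = 13, N = 23 → Tm = 64.9 + 41·(13 − 16.4)/23 = 58.8°C.
Reverse: G+C = 13, N = 25 → Tm = 64.9 + 41·(13 − 16.4)/25 = 59.3°C.
|ΔTm| = |58.8 − 59.3| = 0.5°C, ≤ 5.7°C.

|ΔTm| = 0.5°C; the pair is acceptable.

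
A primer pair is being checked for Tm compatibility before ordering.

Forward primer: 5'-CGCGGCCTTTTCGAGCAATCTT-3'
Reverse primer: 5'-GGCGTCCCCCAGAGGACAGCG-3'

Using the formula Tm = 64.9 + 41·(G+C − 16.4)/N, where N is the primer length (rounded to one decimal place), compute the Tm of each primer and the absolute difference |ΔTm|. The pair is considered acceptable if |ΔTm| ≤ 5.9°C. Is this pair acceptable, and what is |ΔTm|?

Forward: G+C = 12, N = 22 → Tm = 64.9 + 41·(12 − 16.4)/22 = 56.7°C.
Reverse: G+C = 16, N = 21 → Tm = 64.9 + 41·(16 − 16.4)/21 = 64.1°C.
|ΔTm| = |56.7 − 64.1| = 7.4°C, > 5.9°C.

|ΔTm| = 7.4°C; the pair is not acceptable.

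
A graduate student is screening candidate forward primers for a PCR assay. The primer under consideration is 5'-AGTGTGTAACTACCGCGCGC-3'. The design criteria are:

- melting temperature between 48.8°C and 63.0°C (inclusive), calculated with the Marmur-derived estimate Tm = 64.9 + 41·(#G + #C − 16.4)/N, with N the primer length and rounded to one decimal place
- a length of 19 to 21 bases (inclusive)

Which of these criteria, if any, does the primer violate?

Base counts: A=4, T=4, G=6, C=6 (length 20).
Tm: Tm = 64.9 + 41·(12 − 16.4)/20 = 55.9°C ✓
length: length 20 ✓

Meets all criteria.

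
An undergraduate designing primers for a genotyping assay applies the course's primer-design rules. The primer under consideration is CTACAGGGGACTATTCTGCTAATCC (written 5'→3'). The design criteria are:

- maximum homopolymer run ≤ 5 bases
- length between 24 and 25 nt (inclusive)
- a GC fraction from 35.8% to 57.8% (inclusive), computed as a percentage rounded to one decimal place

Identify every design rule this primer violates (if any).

Meets all criteria.

Base counts: A=6, T=7, G=5, C=7 (length 25).
homopolymer run: longest run = 4 ✓
length: length 25 ✓
GC content: GC 12/25 = 48.0% ✓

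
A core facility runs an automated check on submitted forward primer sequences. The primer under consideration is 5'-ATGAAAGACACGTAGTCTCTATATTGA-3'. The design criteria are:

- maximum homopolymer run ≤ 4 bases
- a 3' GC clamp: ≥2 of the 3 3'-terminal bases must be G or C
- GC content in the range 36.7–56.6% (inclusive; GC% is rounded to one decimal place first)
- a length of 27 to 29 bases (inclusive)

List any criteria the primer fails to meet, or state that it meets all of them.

Base counts: A=10, T=8, G=5, C=4 (length 27).
homopolymer run: longest run = 3 ✓
GC clamp: 3' end TGA has 1 G/C, need ≥2 ✗
GC content: GC 9/27 = 33.3%, outside 36.7–56.6% ✗
length: length 27 ✓

Fails: GC clamp, GC content.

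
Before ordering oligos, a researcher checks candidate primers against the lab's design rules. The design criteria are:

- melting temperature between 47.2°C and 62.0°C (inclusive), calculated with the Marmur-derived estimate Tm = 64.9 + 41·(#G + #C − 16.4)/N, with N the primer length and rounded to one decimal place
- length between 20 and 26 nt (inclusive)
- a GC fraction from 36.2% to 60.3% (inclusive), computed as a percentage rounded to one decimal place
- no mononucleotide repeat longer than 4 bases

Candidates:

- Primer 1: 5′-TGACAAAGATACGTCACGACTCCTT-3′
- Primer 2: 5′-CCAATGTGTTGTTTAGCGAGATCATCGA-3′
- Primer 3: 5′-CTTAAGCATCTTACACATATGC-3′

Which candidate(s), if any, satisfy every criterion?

Primer 1 and Primer 3.

Primer 1 (25 nt, A=8 T=6 G=4 C=7): Tm = 64.9 + 41·(11 − 16.4)/25 = 56.0°C ✓; length 25 ✓; GC 11/25 = 44.0% ✓; longest run = 3 ✓ — passes.
Primer 2 (28 nt, A=7 T=9 G=7 C=5): Tm = 64.9 + 41·(12 − 16.4)/28 = 58.5°C ✓; length 28, outside 20–26 ✗; GC 12/28 = 42.9% ✓; longest run = 3 ✓ — fails.
Primer 3 (22 nt, A=7 T=7 G=2 C=6): Tm = 64.9 + 41·(8 − 16.4)/22 = 49.2°C ✓; length 22 ✓; GC 8/22 = 36.4% ✓; longest run = 2 ✓ — passes.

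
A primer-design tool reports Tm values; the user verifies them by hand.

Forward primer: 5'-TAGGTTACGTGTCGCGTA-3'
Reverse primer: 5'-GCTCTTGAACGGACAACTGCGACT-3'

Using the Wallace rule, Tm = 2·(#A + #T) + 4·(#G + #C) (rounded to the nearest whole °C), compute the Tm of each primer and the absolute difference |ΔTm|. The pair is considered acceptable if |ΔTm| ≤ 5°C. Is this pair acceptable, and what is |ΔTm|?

|ΔTm| = 20°C; the pair is not acceptable.

Forward: A=3 T=6 G=6 C=3 → Tm = 2·9 + 4·9 = 54°C.
Reverse: A=6 T=5 G=6 C=7 → Tm = 2·11 + 4·13 = 74°C.
|ΔTm| = |54 − 74| = 20°C, > 5°C.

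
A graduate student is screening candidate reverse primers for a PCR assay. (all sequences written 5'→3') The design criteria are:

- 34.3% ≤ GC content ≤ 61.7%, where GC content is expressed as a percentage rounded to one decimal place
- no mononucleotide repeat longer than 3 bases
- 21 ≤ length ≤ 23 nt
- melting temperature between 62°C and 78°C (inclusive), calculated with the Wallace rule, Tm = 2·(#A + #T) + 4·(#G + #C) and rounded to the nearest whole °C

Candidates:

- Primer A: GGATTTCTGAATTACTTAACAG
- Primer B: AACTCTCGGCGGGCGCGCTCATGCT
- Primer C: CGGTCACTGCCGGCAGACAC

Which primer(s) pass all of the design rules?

Primer A (22 nt, A=7 T=8 G=4 C=3): GC 7/22 = 31.8%, outside 34.3–61.7% ✗; longest run = 3 ✓; length 22 ✓; Tm = 2·15 + 4·7 = 58°C, outside 62–78°C ✗ — fails.
Primer B (25 nt, A=3 T=5 G=8 C=9): GC 17/25 = 68.0%, outside 34.3–61.7% ✗; longest run = 3 ✓; length 25, outside 21–23 ✗; Tm = 2·8 + 4·17 = 84°C, outside 62–78°C ✗ — fails.
Primer C (20 nt, A=4 T=2 G=6 C=8): GC 14/20 = 70.0%, outside 34.3–61.7% ✗; longest run = 2 ✓; length 20, outside 21–23 ✗; Tm = 2·6 + 4·14 = 68°C ✓ — fails.

None of the candidates satisfy all criteria.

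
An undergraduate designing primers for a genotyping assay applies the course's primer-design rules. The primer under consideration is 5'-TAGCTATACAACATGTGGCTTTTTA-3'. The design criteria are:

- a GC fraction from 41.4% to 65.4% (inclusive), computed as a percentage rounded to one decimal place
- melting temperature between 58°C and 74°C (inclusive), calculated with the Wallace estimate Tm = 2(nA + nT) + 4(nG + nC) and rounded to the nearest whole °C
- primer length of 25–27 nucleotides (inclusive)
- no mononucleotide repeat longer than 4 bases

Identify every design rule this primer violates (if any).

Base counts: A=7, T=10, G=4, C=4 (length 25).
GC content: GC 8/25 = 32.0%, outside 41.4–65.4% ✗
Tm: Tm = 2·17 + 4·8 = 66°C ✓
length: length 25 ✓
homopolymer run: longest run = 5, exceeds 4 ✗

Fails: GC content, homopolymer run.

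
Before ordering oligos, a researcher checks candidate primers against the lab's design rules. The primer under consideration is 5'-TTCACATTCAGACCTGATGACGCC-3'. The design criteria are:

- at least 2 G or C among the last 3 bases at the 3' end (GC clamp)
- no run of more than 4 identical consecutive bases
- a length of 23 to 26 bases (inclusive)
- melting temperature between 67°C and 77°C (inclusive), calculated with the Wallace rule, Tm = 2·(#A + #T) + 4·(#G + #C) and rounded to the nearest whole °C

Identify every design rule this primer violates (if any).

Meets all criteria.

Base counts: A=6, T=6, G=4, C=8 (length 24).
GC clamp: 3' end GCC has 3 G/C ✓
homopolymer run: longest run = 2 ✓
length: length 24 ✓
Tm: Tm = 2·12 + 4·12 = 72°C ✓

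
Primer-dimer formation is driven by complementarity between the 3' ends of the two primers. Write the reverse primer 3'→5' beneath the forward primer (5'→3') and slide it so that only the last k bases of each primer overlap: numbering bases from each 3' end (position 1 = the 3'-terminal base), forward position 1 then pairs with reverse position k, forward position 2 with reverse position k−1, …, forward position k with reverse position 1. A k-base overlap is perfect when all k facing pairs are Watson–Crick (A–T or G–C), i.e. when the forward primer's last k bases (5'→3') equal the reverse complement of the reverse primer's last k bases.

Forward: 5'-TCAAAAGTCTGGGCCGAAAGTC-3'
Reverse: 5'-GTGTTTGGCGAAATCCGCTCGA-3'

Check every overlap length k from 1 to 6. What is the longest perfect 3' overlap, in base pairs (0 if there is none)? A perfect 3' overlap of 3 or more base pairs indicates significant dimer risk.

Last 6 bases (5'→3') — forward …AAAGTC, reverse …GCTCGA.
Reverse complement of the reverse primer's last 6 bases: TCGAGC; its first k bases are the reverse complement of the reverse primer's last k bases, so a perfect k-base overlap needs the forward primer's last k bases to equal them.
Comparing (forward last k vs required): k=1: C vs T ✗; k=2: TC vs TC ✓; k=3: GTC vs TCG ✗; k=4: AGTC vs TCGA ✗; k=5: AAGTC vs TCGAG ✗; k=6: AAAGTC vs TCGAGC ✗.
Only k = 2 is perfect, so the longest perfect 3' overlap is 2.

Longest perfect overlap: 2 complementary base pairs; below the dimer-risk threshold (threshold 3).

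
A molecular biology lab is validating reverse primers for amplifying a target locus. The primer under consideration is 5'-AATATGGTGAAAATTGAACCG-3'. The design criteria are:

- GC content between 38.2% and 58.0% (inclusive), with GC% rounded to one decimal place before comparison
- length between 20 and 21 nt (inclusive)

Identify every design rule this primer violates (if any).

Base counts: A=9, T=5, G=5, C=2 (length 21).
GC content: GC 7/21 = 33.3%, outside 38.2–58.0% ✗
length: length 21 ✓

Fails: GC content.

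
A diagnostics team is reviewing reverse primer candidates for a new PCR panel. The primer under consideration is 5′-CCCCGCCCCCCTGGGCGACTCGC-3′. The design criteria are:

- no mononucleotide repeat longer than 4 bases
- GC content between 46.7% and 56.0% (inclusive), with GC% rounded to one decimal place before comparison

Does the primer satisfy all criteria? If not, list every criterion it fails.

Base counts: A=1, T=2, G=6, C=14 (length 23).
homopolymer run: longest run = 6, exceeds 4 ✗
GC content: GC 20/23 = 87.0%, outside 46.7–56.0% ✗

Fails: homopolymer run, GC content.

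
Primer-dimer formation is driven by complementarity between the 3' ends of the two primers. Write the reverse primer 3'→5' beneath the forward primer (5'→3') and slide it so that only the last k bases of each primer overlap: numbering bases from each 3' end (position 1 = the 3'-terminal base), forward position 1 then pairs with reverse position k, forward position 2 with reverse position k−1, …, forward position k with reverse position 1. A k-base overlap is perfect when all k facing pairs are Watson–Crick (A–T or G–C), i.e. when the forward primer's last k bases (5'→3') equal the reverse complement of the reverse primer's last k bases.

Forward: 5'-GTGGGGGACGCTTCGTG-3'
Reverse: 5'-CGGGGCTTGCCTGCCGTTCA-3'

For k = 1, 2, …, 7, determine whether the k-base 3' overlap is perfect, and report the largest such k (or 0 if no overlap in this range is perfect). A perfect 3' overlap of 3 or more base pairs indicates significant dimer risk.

Last 7 bases (5'→3') — forward …CTTCGTG, reverse …CCGTTCA.
Reverse complement of the reverse primer's last 7 bases: TGAACGG; its first k bases are the reverse complement of the reverse primer's last k bases, so a perfect k-base overlap needs the forward primer's last k bases to equal them.
Comparing (forward last k vs required): k=1: G vs T ✗; k=2: TG vs TG ✓; k=3: GTG vs TGA ✗; k=4: CGTG vs TGAA ✗; k=5: TCGTG vs TGAAC ✗; k=6: TTCGTG vs TGAACG ✗; k=7: CTTCGTG vs TGAACGG ✗.
Only k = 2 is perfect, so the longest perfect 3' overlap is 2.

Longest perfect overlap: 2 complementary base pairs; below the dimer-risk threshold (threshold 3).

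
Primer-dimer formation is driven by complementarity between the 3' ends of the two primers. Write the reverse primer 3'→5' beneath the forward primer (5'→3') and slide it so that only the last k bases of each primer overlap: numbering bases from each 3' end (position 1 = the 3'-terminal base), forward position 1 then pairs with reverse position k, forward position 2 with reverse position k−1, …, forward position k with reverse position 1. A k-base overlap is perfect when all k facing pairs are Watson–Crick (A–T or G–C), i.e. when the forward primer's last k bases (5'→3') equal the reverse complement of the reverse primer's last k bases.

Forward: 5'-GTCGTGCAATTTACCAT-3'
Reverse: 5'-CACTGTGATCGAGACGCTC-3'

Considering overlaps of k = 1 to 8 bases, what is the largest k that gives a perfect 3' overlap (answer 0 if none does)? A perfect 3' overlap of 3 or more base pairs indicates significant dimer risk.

Last 8 bases (5'→3') — forward …TTTACCAT, reverse …AGACGCTC.
Reverse complement of the reverse primer's last 8 bases: GAGCGTCT; its first k bases are the reverse complement of the reverse primer's last k bases, so a perfect k-base overlap needs the forward primer's last k bases to equal them.
Comparing (forward last k vs required): k=1: T vs G ✗; k=2: AT vs GA ✗; k=3: CAT vs GAG ✗; k=4: CCAT vs GAGC ✗; k=5: ACCAT vs GAGCG ✗; k=6: TACCAT vs GAGCGT ✗; k=7: TTACCAT vs GAGCGTC ✗; k=8: TTTACCAT vs GAGCGTCT ✗.
No overlap length from 1 to 8 is perfect, so the longest perfect 3' overlap is 0.

Longest perfect overlap: 0 complementary base pairs; below the dimer-risk threshold (threshold 3).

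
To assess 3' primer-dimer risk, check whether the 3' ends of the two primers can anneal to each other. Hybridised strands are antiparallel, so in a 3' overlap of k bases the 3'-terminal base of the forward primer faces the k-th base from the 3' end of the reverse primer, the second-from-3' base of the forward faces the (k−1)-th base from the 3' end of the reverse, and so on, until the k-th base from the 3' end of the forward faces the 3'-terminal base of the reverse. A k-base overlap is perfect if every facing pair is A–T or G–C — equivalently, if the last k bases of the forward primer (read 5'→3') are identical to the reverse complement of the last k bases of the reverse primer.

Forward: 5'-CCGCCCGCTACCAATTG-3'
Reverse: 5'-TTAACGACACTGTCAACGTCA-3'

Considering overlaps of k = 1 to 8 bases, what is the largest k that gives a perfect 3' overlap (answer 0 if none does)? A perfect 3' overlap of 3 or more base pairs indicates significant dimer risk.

Last 8 bases (5'→3') — forward …ACCAATTG, reverse …CAACGTCA.
Reverse complement of the reverse primer's last 8 bases: TGACGTTG; its first k bases are the reverse complement of the reverse primer's last k bases, so a perfect k-base overlap needs the forward primer's last k bases to equal them.
Comparing (forward last k vs required): k=1: G vs T ✗; k=2: TG vs TG ✓; k=3: TTG vs TGA ✗; k=4: ATTG vs TGAC ✗; k=5: AATTG vs TGACG ✗; k=6: CAATTG vs TGACGT ✗; k=7: CCAATTG vs TGACGTT ✗; k=8: ACCAATTG vs TGACGTTG ✗.
Only k = 2 is perfect, so the longest perfect 3' overlap is 2.

Longest perfect overlap: 2 complementary base pairs; below the dimer-risk threshold (threshold 3).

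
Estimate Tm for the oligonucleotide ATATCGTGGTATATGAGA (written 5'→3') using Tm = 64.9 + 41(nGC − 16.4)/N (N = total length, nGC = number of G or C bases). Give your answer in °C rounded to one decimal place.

Base counts: A=6, T=6, G=5, C=1; G+C = 6, N = 18.
Tm = 64.9 + 41·(6 − 16.4)/18 = 64.9 + -426.40/18 = 41.2°C.

41.2°C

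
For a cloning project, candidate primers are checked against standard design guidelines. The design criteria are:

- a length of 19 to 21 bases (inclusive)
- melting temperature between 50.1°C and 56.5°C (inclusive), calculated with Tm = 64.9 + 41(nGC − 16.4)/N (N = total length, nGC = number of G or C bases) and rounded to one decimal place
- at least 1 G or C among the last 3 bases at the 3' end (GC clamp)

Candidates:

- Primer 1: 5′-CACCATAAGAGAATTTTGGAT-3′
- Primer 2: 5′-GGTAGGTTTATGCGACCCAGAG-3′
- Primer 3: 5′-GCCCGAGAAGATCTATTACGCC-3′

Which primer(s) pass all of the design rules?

Primer 1 (21 nt, A=8 T=6 G=4 C=3): length 21 ✓; Tm = 64.9 + 41·(7 − 16.4)/21 = 46.5°C, outside 50.1–56.5°C ✗; 3' end GAT has 1 G/C ✓ — fails.
Primer 2 (22 nt, A=5 T=5 G=8 C=4): length 22, outside 19–21 ✗; Tm = 64.9 + 41·(12 − 16.4)/22 = 56.7°C, outside 50.1–56.5°C ✗; 3' end GAG has 2 G/C ✓ — fails.
Primer 3 (22 nt, A=6 T=4 G=5 C=7): length 22, outside 19–21 ✗; Tm = 64.9 + 41·(12 − 16.4)/22 = 56.7°C, outside 50.1–56.5°C ✗; 3' end GCC has 3 G/C ✓ — fails.

None of the candidates satisfy all criteria.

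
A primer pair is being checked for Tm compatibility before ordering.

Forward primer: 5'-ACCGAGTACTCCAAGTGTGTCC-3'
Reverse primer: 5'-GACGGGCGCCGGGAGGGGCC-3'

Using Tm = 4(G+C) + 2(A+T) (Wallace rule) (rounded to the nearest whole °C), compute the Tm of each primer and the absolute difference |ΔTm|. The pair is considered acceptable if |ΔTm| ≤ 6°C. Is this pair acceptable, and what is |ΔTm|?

|ΔTm| = 8°C; the pair is not acceptable.

Forward: A=5 T=5 G=5 C=7 → Tm = 2·10 + 4·12 = 68°C.
Reverse: A=2 T=0 G=12 C=6 → Tm = 2·2 + 4·18 = 76°C.
|ΔTm| = |68 − 76| = 8°C, > 6°C.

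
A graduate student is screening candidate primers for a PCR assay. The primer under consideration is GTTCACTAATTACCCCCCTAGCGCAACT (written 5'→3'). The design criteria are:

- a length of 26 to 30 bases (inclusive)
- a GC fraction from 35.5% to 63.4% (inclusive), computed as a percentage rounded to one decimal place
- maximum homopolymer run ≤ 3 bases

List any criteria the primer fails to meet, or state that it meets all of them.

Base counts: A=7, T=7, G=3, C=11 (length 28).
length: length 28 ✓
GC content: GC 14/28 = 50.0% ✓
homopolymer run: longest run = 6, exceeds 3 ✗

Fails: homopolymer run.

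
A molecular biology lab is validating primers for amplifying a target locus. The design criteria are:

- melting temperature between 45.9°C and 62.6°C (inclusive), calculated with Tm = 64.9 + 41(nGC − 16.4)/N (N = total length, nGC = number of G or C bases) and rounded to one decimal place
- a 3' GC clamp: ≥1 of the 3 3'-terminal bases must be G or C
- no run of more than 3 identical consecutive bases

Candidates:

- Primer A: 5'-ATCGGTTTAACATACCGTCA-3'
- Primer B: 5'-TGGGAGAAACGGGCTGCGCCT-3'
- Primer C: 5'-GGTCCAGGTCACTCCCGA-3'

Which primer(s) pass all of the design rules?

Primer A (20 nt, A=6 T=6 G=3 C=5): Tm = 64.9 + 41·(8 − 16.4)/20 = 47.7°C ✓; 3' end TCA has 1 G/C ✓; longest run = 3 ✓ — passes.
Primer B (21 nt, A=4 T=3 G=9 C=5): Tm = 64.9 + 41·(14 − 16.4)/21 = 60.2°C ✓; 3' end CCT has 2 G/C ✓; longest run = 3 ✓ — passes.
Primer C (18 nt, A=3 T=3 G=5 C=7): Tm = 64.9 + 41·(12 − 16.4)/18 = 54.9°C ✓; 3' end CGA has 2 G/C ✓; longest run = 3 ✓ — passes.

Primer A, Primer B and Primer C.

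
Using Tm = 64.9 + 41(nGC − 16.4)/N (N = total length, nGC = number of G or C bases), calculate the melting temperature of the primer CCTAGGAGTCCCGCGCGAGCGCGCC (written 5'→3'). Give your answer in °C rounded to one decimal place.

Base counts: A=3, T=2, G=9, C=11; G+C = 20, N = 25.
Tm = 64.9 + 41·(20 − 16.4)/25 = 64.9 + 147.60/25 = 70.8°C.

70.8°C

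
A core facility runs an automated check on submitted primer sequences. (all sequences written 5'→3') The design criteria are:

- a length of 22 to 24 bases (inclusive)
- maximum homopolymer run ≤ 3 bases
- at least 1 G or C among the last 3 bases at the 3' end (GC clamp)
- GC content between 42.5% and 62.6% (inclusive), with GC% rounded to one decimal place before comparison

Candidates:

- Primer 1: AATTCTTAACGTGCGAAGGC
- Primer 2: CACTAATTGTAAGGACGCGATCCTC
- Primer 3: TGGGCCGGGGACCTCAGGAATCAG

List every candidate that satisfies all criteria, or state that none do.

None of the candidates satisfy all criteria.

Primer 1 (20 nt, A=6 T=5 G=5 C=4): length 20, outside 22–24 ✗; longest run = 2 ✓; 3' end GGC has 3 G/C ✓; GC 9/20 = 45.0% ✓ — fails.
Primer 2 (25 nt, A=7 T=6 G=5 C=7): length 25, outside 22–24 ✗; longest run = 2 ✓; 3' end CTC has 2 G/C ✓; GC 12/25 = 48.0% ✓ — fails.
Primer 3 (24 nt, A=5 T=3 G=10 C=6): length 24 ✓; longest run = 4, exceeds 3 ✗; 3' end CAG has 2 G/C ✓; GC 16/24 = 66.7%, outside 42.5–62.6% ✗ — fails.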